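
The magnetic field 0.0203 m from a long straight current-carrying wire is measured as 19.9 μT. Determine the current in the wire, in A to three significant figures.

I ≈ 2.02 A

For a long straight wire B = μ₀I/(2πd), so I = 2πdB/μ₀.
I = 2π × 0.0203 × 1.99×10⁻⁵ / (4π×10⁻⁷) = 2.02 A.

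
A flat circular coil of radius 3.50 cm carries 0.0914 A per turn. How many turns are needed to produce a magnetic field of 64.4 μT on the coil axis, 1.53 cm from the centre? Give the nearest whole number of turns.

N = 51

For an N-turn coil, B = Nμ₀IR²/[2(R²+z²)^(3/2)]. A single turn gives B₁ = 1.26×10⁻⁶ T with R = 0.035 m, z = 0.0153 m.
N = B/B₁ = 6.44×10⁻⁵ / 1.26×10⁻⁶ = 51.02.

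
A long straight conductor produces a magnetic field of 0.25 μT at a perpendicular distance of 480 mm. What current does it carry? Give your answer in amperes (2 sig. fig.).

For a long straight wire B = μ₀I/(2πd), so I = 2πdB/μ₀.
I = 2π × 0.48 × 2.50×10⁻⁷ / (4π×10⁻⁷) = 0.600 A.

I ≈ 0.60 A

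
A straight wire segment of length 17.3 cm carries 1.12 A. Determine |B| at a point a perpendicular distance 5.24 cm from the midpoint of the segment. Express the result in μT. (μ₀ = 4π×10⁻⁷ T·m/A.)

For a finite straight segment, B = (μ₀I/4πd)(sinθ₁ + sinθ₂), where θ₁, θ₂ are the angles from the perpendicular to each end.
The perpendicular from the point meets the wire at its midpoint, so each end is L/2 = 0.0865 m away along the wire.
sinθ₁ = 0.0865/√(0.0865²+0.0524²) = 0.8553; sinθ₂ = 0.0865/√(0.0865²+0.0524²) = 0.8553.
B = (4π×10⁻⁷ × 1.12) / (4π × 0.0524) × (0.8553 + 0.8553) = 3.66×10⁻⁶ T.

B ≈ 3.66 μT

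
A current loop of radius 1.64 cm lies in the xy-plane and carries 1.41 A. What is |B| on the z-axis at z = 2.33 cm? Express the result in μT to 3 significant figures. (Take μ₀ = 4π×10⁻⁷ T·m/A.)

B ≈ 10.3 μT

On the axis of a circular loop, B = μ₀IR² / [2(R²+z²)^(3/2)].
R² + z² = (0.0164)² + (0.0233)² = 0.0008119 m², and (R²+z²)^(3/2) = 2.31×10⁻⁵ m³.
B = (4π×10⁻⁷ × 1.41 × 0.000269) / (2 × 2.31×10⁻⁵) = 1.03×10⁻⁵ T.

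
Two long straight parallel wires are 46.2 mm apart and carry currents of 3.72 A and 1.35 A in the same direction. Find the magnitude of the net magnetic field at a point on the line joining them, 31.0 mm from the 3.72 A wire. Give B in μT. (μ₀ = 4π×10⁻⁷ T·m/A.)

B ≈ 6.24 μT

Each long wire gives B = μ₀I/(2πd). Distances are d₁ = 0.031 m and d₂ = 0.0152 m.
B₁ = 2.40×10⁻⁵ T, B₂ = 1.78×10⁻⁵ T.
Between parallel currents the two contributions point in opposite directions, so they subtract. B = |B₁ − B₂| = |2.40×10⁻⁵ − 1.78×10⁻⁵| = 6.24×10⁻⁶ T.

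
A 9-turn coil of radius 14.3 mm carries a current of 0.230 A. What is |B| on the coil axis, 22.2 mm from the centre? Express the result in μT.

For an N-turn flat coil, B = Nμ₀IR²/[2(R²+z²)^(3/2)] with R = 0.0143 m, z = 0.0222 m.
B = 9 × 1.60×10⁻⁶ T = 1.44×10⁻⁵ T.

B ≈ 14.4 μT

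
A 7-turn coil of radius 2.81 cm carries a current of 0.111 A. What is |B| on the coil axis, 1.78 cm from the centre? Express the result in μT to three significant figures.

For an N-turn flat coil, B = Nμ₀IR²/[2(R²+z²)^(3/2)] with R = 0.0281 m, z = 0.0178 m.
B = 7 × 1.50×10⁻⁶ T = 1.05×10⁻⁵ T.

B ≈ 10.5 μT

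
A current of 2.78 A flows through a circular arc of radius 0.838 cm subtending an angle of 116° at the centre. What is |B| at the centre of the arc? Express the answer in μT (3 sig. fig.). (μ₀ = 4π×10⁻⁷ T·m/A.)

B ≈ 67.2 μT

The Biot–Savart field of a circular arc at its centre is B = μ₀Iφ/(4πR), with φ = 2.025 rad.
B = (4π×10⁻⁷ × 2.78 × 2.025) / (4π × 0.00838) = 6.72×10⁻⁵ T.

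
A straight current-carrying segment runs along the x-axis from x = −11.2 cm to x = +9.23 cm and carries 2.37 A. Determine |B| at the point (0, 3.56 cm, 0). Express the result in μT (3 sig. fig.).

For a finite straight segment, B = (μ₀I/4πd)(sinθ₁ + sinθ₂), where θ₁, θ₂ are the angles from the perpendicular to each end.
The perpendicular distance is d = 0.0356 m; the end-offsets along the wire are a = 0.112 m and b = 0.0923 m.
sinθ₁ = 0.112/√(0.112²+0.0356²) = 0.9530; sinθ₂ = 0.0923/√(0.0923²+0.0356²) = 0.9330.
B = (4π×10⁻⁷ × 2.37) / (4π × 0.0356) × (0.9530 + 0.9330) = 1.26×10⁻⁵ T.

B ≈ 12.6 μT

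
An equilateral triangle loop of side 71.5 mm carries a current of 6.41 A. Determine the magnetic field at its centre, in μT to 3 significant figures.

B ≈ 161 μT

Each side is a finite straight segment at perpendicular distance d = a/(2 tan(π/3)) = 0.02064 m from the centre, with end-angles ±π/3.
One side contributes B₁ = (μ₀I/4πd)·2 sin(π/3) = 5.38×10⁻⁵ T.
All 3 sides add in the same direction: B = 3 × 5.38×10⁻⁵ = 1.61×10⁻⁴ T.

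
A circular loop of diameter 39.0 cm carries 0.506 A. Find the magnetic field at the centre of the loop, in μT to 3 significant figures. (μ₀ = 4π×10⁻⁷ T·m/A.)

B ≈ 1.63 μT

At the centre of a circular loop the Biot–Savart law gives B = μ₀I/(2R) (so R = 0.195 m).
B = (4π×10⁻⁷ × 0.506) / (2 × 0.195) = 1.63×10⁻⁶ T.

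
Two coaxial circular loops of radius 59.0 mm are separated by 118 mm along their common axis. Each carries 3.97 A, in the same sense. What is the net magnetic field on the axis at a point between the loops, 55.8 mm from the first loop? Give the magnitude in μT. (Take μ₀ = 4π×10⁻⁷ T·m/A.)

Each loop contributes B = μ₀IR²/[2(R²+z²)^(3/2)] on the axis, with z measured from that loop.
Loop 1 (z = 0.0558 m): B₁ = 1.62×10⁻⁵ T. Loop 2 (z = 0.0622 m): B₂ = 1.38×10⁻⁵ T.
The fields add: B = B₁ + B₂ = 3.00×10⁻⁵ T.

B ≈ 30.0 μT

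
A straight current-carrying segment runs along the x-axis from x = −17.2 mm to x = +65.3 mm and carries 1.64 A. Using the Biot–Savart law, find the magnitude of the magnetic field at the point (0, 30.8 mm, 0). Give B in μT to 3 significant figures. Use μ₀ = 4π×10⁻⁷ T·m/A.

For a finite straight segment, B = (μ₀I/4πd)(sinθ₁ + sinθ₂), where θ₁, θ₂ are the angles from the perpendicular to each end.
The perpendicular distance is d = 0.0308 m; the end-offsets along the wire are a = 0.0172 m and b = 0.0653 m.
sinθ₁ = 0.0172/√(0.0172²+0.0308²) = 0.4876; sinθ₂ = 0.0653/√(0.0653²+0.0308²) = 0.9044.
B = (4π×10⁻⁷ × 1.64) / (4π × 0.0308) × (0.4876 + 0.9044) = 7.41×10⁻⁶ T.

B ≈ 7.41 μT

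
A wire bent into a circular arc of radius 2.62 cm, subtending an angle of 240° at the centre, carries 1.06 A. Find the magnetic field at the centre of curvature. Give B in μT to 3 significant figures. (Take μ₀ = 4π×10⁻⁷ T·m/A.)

B ≈ 16.9 μT

The Biot–Savart field of a circular arc at its centre is B = μ₀Iφ/(4πR), with φ = 4.189 rad.
B = (4π×10⁻⁷ × 1.06 × 4.189) / (4π × 0.0262) = 1.69×10⁻⁵ T.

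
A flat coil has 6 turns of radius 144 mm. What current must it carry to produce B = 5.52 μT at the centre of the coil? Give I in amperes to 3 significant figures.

I ≈ 0.211 A

For an N-turn coil, B = Nμ₀I/(2R) with R = 0.144 m, so I = 2RB/(Nμ₀) = 2 × 0.144 × 5.52×10⁻⁶ / (6 × 4π×10⁻⁷) = 0.211 A.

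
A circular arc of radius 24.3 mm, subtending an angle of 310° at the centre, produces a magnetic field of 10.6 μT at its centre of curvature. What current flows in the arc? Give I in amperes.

For a circular arc, B = μ₀Iφ/(4πR) with φ in radians; here φ = 5.411 rad.
So I = 4πRB/(μ₀φ) = 4π × 0.0243 × 1.06×10⁻⁵ / (4π×10⁻⁷ × 5.411) = 0.476 A.

I ≈ 0.476 A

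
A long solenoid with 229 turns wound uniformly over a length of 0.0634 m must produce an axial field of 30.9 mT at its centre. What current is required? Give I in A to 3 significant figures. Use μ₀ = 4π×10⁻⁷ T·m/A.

Inside a long solenoid B = μ₀nI with n = 3612 m⁻¹, so I = B/(μ₀n).
I = 3.09×10⁻² / (4π×10⁻⁷ × 3612) = 6.81 A.

I ≈ 6.81 A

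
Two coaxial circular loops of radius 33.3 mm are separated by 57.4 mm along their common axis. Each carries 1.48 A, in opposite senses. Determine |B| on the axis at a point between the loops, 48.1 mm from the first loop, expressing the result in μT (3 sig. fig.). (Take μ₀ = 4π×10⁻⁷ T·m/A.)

Each loop contributes B = μ₀IR²/[2(R²+z²)^(3/2)] on the axis, with z measured from that loop.
Loop 1 (z = 0.0481 m): B₁ = 5.15×10⁻⁶ T. Loop 2 (z = 0.0093 m): B₂ = 2.50×10⁻⁵ T.
The fields oppose: B = |B₁ − B₂| = 1.98×10⁻⁵ T.

B ≈ 19.8 μT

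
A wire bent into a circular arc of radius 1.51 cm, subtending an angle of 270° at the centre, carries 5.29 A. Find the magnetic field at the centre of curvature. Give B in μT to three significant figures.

The Biot–Savart field of a circular arc at its centre is B = μ₀Iφ/(4πR), with φ = 4.712 rad.
B = (4π×10⁻⁷ × 5.29 × 4.712) / (4π × 0.0151) = 1.65×10⁻⁴ T.

B ≈ 165 μT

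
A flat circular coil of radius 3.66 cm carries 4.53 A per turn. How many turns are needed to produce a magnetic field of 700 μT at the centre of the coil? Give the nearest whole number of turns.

N = 9

For an N-turn coil, B = Nμ₀I/(2R). A single turn gives B₁ = 7.78×10⁻⁵ T with R = 0.0366 m.
N = B/B₁ = 7.00×10⁻⁴ / 7.78×10⁻⁵ = 9.00.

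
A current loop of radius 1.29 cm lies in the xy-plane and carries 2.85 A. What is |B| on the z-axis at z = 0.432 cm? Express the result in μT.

On the axis of a circular loop, B = μ₀IR² / [2(R²+z²)^(3/2)].
R² + z² = (0.0129)² + (0.00432)² = 0.0001851 m², and (R²+z²)^(3/2) = 2.52×10⁻⁶ m³.
B = (4π×10⁻⁷ × 2.85 × 0.0001664) / (2 × 2.52×10⁻⁶) = 1.18×10⁻⁴ T.

B ≈ 118 μT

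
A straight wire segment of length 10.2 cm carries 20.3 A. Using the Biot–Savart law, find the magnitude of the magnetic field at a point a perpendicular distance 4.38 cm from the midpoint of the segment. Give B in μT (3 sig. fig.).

B ≈ 70.3 μT

For a finite straight segment, B = (μ₀I/4πd)(sinθ₁ + sinθ₂), where θ₁, θ₂ are the angles from the perpendicular to each end.
The perpendicular from the point meets the wire at its midpoint, so each end is L/2 = 0.051 m away along the wire.
sinθ₁ = 0.051/√(0.051²+0.0438²) = 0.7586; sinθ₂ = 0.051/√(0.051²+0.0438²) = 0.7586.
B = (4π×10⁻⁷ × 20.3) / (4π × 0.0438) × (0.7586 + 0.7586) = 7.03×10⁻⁵ T.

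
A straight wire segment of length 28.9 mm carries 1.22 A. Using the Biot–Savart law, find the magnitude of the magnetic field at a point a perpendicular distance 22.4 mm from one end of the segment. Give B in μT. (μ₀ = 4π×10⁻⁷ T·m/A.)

For a finite straight segment, B = (μ₀I/4πd)(sinθ₁ + sinθ₂), where θ₁, θ₂ are the angles from the perpendicular to each end.
The perpendicular foot is at one end, so the two end-offsets along the wire are 0 and L = 0.0289 m.
sinθ₁ = 0/√(0²+0.0224²) = 0.0000; sinθ₂ = 0.0289/√(0.0289²+0.0224²) = 0.7904.
B = (4π×10⁻⁷ × 1.22) / (4π × 0.0224) × (0.0000 + 0.7904) = 4.30×10⁻⁶ T.

B ≈ 4.30 μT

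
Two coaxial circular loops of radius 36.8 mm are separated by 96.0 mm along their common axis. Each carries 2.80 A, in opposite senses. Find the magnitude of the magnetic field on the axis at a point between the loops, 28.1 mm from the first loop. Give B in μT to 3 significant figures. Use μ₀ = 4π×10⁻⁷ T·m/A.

Each loop contributes B = μ₀IR²/[2(R²+z²)^(3/2)] on the axis, with z measured from that loop.
Loop 1 (z = 0.0281 m): B₁ = 2.40×10⁻⁵ T. Loop 2 (z = 0.0679 m): B₂ = 5.17×10⁻⁶ T.
The fields oppose: B = |B₁ − B₂| = 1.88×10⁻⁵ T.

B ≈ 18.8 μT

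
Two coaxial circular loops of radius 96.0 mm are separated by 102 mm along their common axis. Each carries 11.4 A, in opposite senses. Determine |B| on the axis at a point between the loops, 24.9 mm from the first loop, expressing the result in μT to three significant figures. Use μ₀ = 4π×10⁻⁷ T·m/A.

B ≈ 32.3 μT

Each loop contributes B = μ₀IR²/[2(R²+z²)^(3/2)] on the axis, with z measured from that loop.
Loop 1 (z = 0.0249 m): B₁ = 6.77×10⁻⁵ T. Loop 2 (z = 0.0771 m): B₂ = 3.54×10⁻⁵ T.
The fields oppose: B = |B₁ − B₂| = 3.23×10⁻⁵ T.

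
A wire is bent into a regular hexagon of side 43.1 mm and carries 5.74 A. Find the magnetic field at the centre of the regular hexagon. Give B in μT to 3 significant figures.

Each side is a finite straight segment at perpendicular distance d = a/(2 tan(π/6)) = 0.03733 m from the centre, with end-angles ±π/6.
One side contributes B₁ = (μ₀I/4πd)·2 sin(π/6) = 1.54×10⁻⁵ T.
All 6 sides add in the same direction: B = 6 × 1.54×10⁻⁵ = 9.23×10⁻⁵ T.

B ≈ 92.3 μT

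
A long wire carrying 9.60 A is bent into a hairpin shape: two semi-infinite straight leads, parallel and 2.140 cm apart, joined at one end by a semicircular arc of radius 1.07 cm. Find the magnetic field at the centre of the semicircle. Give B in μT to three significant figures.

B ≈ 461 μT

The semicircular arc contributes B_arc = μ₀I·π/(4πR) = μ₀I/(4R) = 2.82×10⁻⁴ T.
Each semi-infinite lead is at perpendicular distance R = 0.0107 m from the centre, with the perpendicular foot at its near end, so it contributes μ₀I/(4πR); both point the same way, together 1.79×10⁻⁴ T.
Arc and leads all point the same direction: B = 2.82×10⁻⁴ + 1.79×10⁻⁴ = 4.61×10⁻⁴ T.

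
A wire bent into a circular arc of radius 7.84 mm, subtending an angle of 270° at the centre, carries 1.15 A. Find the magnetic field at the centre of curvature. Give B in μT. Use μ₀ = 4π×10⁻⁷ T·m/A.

B ≈ 69.1 μT

The Biot–Savart field of a circular arc at its centre is B = μ₀Iφ/(4πR), with φ = 4.712 rad.
B = (4π×10⁻⁷ × 1.15 × 4.712) / (4π × 0.00784) = 6.91×10⁻⁵ T.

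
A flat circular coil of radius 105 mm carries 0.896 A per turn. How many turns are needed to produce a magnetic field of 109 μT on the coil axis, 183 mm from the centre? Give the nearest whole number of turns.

N = 165

For an N-turn coil, B = Nμ₀IR²/[2(R²+z²)^(3/2)]. A single turn gives B₁ = 6.61×10⁻⁷ T with R = 0.105 m, z = 0.183 m.
N = B/B₁ = 1.09×10⁻⁴ / 6.61×10⁻⁷ = 164.93.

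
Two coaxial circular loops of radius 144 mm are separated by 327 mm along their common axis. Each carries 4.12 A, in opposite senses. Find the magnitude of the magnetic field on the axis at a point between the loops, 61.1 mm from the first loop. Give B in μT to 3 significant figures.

Each loop contributes B = μ₀IR²/[2(R²+z²)^(3/2)] on the axis, with z measured from that loop.
Loop 1 (z = 0.0611 m): B₁ = 1.40×10⁻⁵ T. Loop 2 (z = 0.2659 m): B₂ = 1.94×10⁻⁶ T.
The fields oppose: B = |B₁ − B₂| = 1.21×10⁻⁵ T.

B ≈ 12.1 μT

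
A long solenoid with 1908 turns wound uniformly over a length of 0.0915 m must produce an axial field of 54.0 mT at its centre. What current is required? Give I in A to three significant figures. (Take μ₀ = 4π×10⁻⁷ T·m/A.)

I ≈ 2.06 A

Inside a long solenoid B = μ₀nI with n = 2.085×10⁴ m⁻¹, so I = B/(μ₀n).
I = 5.40×10⁻² / (4π×10⁻⁷ × 2.085×10⁴) = 2.06 A.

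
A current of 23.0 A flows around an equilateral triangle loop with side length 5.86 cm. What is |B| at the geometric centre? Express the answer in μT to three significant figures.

B ≈ 706 μT

Each side is a finite straight segment at perpendicular distance d = a/(2 tan(π/3)) = 0.01692 m from the centre, with end-angles ±π/3.
One side contributes B₁ = (μ₀I/4πd)·2 sin(π/3) = 2.35×10⁻⁴ T.
All 3 sides add in the same direction: B = 3 × 2.35×10⁻⁴ = 7.06×10⁻⁴ T.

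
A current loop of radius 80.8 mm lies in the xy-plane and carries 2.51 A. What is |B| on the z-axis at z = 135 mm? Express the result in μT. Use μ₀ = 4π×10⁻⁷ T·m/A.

On the axis of a circular loop, B = μ₀IR² / [2(R²+z²)^(3/2)].
R² + z² = (0.0808)² + (0.135)² = 0.02475 m², and (R²+z²)^(3/2) = 3.89×10⁻³ m³.
B = (4π×10⁻⁷ × 2.51 × 0.006529) / (2 × 3.89×10⁻³) = 2.64×10⁻⁶ T.

B ≈ 2.64 μT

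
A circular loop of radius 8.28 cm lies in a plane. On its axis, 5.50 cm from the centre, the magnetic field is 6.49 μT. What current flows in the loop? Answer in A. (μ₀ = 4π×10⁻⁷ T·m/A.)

On the axis of a loop, B = μ₀IR²/[2(R²+z²)^(3/2)], so I = 2B(R²+z²)^(3/2)/(μ₀R²).
R² + z² = 0.006856 + 0.003025 = 0.009881 m²; raised to 3/2 gives 9.82×10⁻⁴ m³.
I = 2 × 6.49×10⁻⁶ × 9.82×10⁻⁴ / (1.26×10⁻⁶ × 0.006856) = 1.48 A.

I ≈ 1.48 A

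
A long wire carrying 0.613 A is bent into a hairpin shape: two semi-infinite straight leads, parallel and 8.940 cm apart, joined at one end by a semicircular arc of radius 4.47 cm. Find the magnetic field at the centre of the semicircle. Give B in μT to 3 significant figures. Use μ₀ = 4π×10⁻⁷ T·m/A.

The semicircular arc contributes B_arc = μ₀I·π/(4πR) = μ₀I/(4R) = 4.31×10⁻⁶ T.
Each semi-infinite lead is at perpendicular distance R = 0.0447 m from the centre, with the perpendicular foot at its near end, so it contributes μ₀I/(4πR); both point the same way, together 2.74×10⁻⁶ T.
Arc and leads all point the same direction: B = 4.31×10⁻⁶ + 2.74×10⁻⁶ = 7.05×10⁻⁶ T.

B ≈ 7.05 μT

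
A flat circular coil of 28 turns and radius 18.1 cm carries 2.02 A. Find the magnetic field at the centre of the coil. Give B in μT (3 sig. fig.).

For an N-turn flat coil, B = Nμ₀I/(2R) with R = 0.181 m.
B = 28 × 7.01×10⁻⁶ T = 1.96×10⁻⁴ T.

B ≈ 196 μT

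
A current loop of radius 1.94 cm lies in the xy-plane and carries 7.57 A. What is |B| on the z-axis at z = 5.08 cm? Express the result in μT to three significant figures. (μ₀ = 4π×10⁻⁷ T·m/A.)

On the axis of a circular loop, B = μ₀IR² / [2(R²+z²)^(3/2)].
R² + z² = (0.0194)² + (0.0508)² = 0.002957 m², and (R²+z²)^(3/2) = 1.61×10⁻⁴ m³.
B = (4π×10⁻⁷ × 7.57 × 0.0003764) / (2 × 1.61×10⁻⁴) = 1.11×10⁻⁵ T.

B ≈ 11.1 μT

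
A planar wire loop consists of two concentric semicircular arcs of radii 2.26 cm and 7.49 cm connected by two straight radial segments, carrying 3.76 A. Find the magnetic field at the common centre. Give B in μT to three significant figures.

The radial connectors point toward the centre, so dl × r̂ = 0 and they contribute nothing.
Each semicircle gives μ₀I/(4R): inner arc 5.23×10⁻⁵ T, outer arc 1.58×10⁻⁵ T.
The two arcs carry current in opposite angular senses, so their fields oppose: B = |5.23×10⁻⁵ − 1.58×10⁻⁵| = 3.65×10⁻⁵ T.

B ≈ 36.5 μT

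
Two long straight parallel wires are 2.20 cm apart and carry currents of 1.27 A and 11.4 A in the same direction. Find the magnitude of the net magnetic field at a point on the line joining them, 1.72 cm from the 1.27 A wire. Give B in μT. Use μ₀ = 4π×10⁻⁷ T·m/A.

B ≈ 460 μT

Each long wire gives B = μ₀I/(2πd). Distances are d₁ = 0.0172 m and d₂ = 0.0048 m.
B₁ = 1.48×10⁻⁵ T, B₂ = 4.75×10⁻⁴ T.
Between parallel currents the two contributions point in opposite directions, so they subtract. B = |B₁ − B₂| = |1.48×10⁻⁵ − 4.75×10⁻⁴| = 4.60×10⁻⁴ T.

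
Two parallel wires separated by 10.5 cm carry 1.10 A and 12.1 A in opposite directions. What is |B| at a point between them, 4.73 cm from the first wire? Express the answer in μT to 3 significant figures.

Each long wire gives B = μ₀I/(2πd). Distances are d₁ = 0.0473 m and d₂ = 0.0577 m.
B₁ = 4.65×10⁻⁶ T, B₂ = 4.19×10⁻⁵ T.
Between antiparallel currents both contributions point the same way, so they add. B = B₁ + B₂ = 4.65×10⁻⁶ + 4.19×10⁻⁵ = 4.66×10⁻⁵ T.

B ≈ 46.6 μT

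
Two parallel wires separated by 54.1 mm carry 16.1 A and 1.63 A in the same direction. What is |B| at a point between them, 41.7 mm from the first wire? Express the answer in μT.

B ≈ 50.9 μT

Each long wire gives B = μ₀I/(2πd). Distances are d₁ = 0.0417 m and d₂ = 0.0124 m.
B₁ = 7.72×10⁻⁵ T, B₂ = 2.63×10⁻⁵ T.
Between parallel currents the two contributions point in opposite directions, so they subtract. B = |B₁ − B₂| = |7.72×10⁻⁵ − 2.63×10⁻⁵| = 5.09×10⁻⁵ T.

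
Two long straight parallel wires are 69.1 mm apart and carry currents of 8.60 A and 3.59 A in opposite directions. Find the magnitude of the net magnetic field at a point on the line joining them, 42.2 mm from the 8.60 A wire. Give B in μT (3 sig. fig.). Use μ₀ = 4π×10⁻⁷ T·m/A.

B ≈ 67.4 μT

Each long wire gives B = μ₀I/(2πd). Distances are d₁ = 0.0422 m and d₂ = 0.0269 m.
B₁ = 4.08×10⁻⁵ T, B₂ = 2.67×10⁻⁵ T.
Between antiparallel currents both contributions point the same way, so they add. B = B₁ + B₂ = 4.08×10⁻⁵ + 2.67×10⁻⁵ = 6.74×10⁻⁵ T.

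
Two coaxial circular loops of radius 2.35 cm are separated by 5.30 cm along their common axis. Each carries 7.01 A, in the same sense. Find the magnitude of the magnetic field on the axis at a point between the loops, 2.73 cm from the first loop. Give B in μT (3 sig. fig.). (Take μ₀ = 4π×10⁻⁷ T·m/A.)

B ≈ 110 μT

Each loop contributes B = μ₀IR²/[2(R²+z²)^(3/2)] on the axis, with z measured from that loop.
Loop 1 (z = 0.0273 m): B₁ = 5.20×10⁻⁵ T. Loop 2 (z = 0.0257 m): B₂ = 5.76×10⁻⁵ T.
The fields add: B = B₁ + B₂ = 1.10×10⁻⁴ T.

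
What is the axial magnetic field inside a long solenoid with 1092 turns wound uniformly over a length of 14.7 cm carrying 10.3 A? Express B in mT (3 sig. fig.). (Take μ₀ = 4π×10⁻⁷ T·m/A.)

Inside a long solenoid, B = μ₀nI with n = 7429 turns/m.
B = 4π×10⁻⁷ × 7429 × 10.3 = 9.62×10⁻² T.

B ≈ 96.2 mT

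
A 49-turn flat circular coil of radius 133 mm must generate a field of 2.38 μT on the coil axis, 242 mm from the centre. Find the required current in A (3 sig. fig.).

I ≈ 0.0920 A

For an N-turn coil, B = Nμ₀IR²/[2(R²+z²)^(3/2)] with R = 0.133 m, z = 0.242 m, so I = 2B(R²+z²)^(3/2)/(Nμ₀R²) = 2 × 2.38×10⁻⁶ × 2.11×10⁻² / (49 × 4π×10⁻⁷ × 0.01769) = 9.20×10⁻² A.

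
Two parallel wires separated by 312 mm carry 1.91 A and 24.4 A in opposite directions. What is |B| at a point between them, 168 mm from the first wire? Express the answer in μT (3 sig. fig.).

B ≈ 36.2 μT

Each long wire gives B = μ₀I/(2πd). Distances are d₁ = 0.168 m and d₂ = 0.144 m.
B₁ = 2.27×10⁻⁶ T, B₂ = 3.39×10⁻⁵ T.
Between antiparallel currents both contributions point the same way, so they add. B = B₁ + B₂ = 2.27×10⁻⁶ + 3.39×10⁻⁵ = 3.62×10⁻⁵ T.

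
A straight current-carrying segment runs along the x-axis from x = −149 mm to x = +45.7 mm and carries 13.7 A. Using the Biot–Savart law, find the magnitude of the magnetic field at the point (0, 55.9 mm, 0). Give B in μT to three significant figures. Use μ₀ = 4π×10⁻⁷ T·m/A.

For a finite straight segment, B = (μ₀I/4πd)(sinθ₁ + sinθ₂), where θ₁, θ₂ are the angles from the perpendicular to each end.
The perpendicular distance is d = 0.0559 m; the end-offsets along the wire are a = 0.149 m and b = 0.0457 m.
sinθ₁ = 0.149/√(0.149²+0.0559²) = 0.9363; sinθ₂ = 0.0457/√(0.0457²+0.0559²) = 0.6329.
B = (4π×10⁻⁷ × 13.7) / (4π × 0.0559) × (0.9363 + 0.6329) = 3.85×10⁻⁵ T.

B ≈ 38.5 μT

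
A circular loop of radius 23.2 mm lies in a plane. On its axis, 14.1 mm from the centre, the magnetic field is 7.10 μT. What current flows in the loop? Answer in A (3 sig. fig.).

I ≈ 0.420 A

On the axis of a loop, B = μ₀IR²/[2(R²+z²)^(3/2)], so I = 2B(R²+z²)^(3/2)/(μ₀R²).
R² + z² = 0.0005382 + 0.0001988 = 0.000737 m²; raised to 3/2 gives 2.00×10⁻⁵ m³.
I = 2 × 7.10×10⁻⁶ × 2.00×10⁻⁵ / (1.26×10⁻⁶ × 0.0005382) = 0.420 A.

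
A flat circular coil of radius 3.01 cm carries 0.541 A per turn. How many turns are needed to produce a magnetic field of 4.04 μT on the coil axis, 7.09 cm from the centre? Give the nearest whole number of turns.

N = 6

For an N-turn coil, B = Nμ₀IR²/[2(R²+z²)^(3/2)]. A single turn gives B₁ = 6.74×10⁻⁷ T with R = 0.0301 m, z = 0.0709 m.
N = B/B₁ = 4.04×10⁻⁶ / 6.74×10⁻⁷ = 5.99.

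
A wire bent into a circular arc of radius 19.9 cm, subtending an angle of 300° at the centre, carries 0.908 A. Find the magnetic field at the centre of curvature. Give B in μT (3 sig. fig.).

B ≈ 2.39 μT

The Biot–Savart field of a circular arc at its centre is B = μ₀Iφ/(4πR), with φ = 5.236 rad.
B = (4π×10⁻⁷ × 0.908 × 5.236) / (4π × 0.199) = 2.39×10⁻⁶ T.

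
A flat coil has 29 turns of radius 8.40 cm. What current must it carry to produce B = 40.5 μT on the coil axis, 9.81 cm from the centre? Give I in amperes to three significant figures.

For an N-turn coil, B = Nμ₀IR²/[2(R²+z²)^(3/2)] with R = 0.084 m, z = 0.0981 m, so I = 2B(R²+z²)^(3/2)/(Nμ₀R²) = 2 × 4.05×10⁻⁵ × 2.15×10⁻³ / (29 × 4π×10⁻⁷ × 0.007056) = 0.679 A.

I ≈ 0.679 A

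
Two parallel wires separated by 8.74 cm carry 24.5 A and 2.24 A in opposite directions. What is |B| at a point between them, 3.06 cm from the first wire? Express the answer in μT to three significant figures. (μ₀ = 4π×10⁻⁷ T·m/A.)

Each long wire gives B = μ₀I/(2πd). Distances are d₁ = 0.0306 m and d₂ = 0.0568 m.
B₁ = 1.60×10⁻⁴ T, B₂ = 7.89×10⁻⁶ T.
Between antiparallel currents both contributions point the same way, so they add. B = B₁ + B₂ = 1.60×10⁻⁴ + 7.89×10⁻⁶ = 1.68×10⁻⁴ T.

B ≈ 168 μT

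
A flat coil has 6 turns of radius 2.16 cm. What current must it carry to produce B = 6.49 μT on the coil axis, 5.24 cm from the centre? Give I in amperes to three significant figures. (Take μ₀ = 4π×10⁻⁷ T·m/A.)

I ≈ 0.672 A

For an N-turn coil, B = Nμ₀IR²/[2(R²+z²)^(3/2)] with R = 0.0216 m, z = 0.0524 m, so I = 2B(R²+z²)^(3/2)/(Nμ₀R²) = 2 × 6.49×10⁻⁶ × 1.82×10⁻⁴ / (6 × 4π×10⁻⁷ × 0.0004666) = 0.672 A.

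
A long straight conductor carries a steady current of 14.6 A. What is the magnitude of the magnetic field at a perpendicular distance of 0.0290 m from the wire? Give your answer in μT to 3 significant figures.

B ≈ 101 μT

For an infinitely long straight wire, B = μ₀I/(2πd).
B = (4π×10⁻⁷ × 14.6) / (2π × 0.029) = 1.01×10⁻⁴ T.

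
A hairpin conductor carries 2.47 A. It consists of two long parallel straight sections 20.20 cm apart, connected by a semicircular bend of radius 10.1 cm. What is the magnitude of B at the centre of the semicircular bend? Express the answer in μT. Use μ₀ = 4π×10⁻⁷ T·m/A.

The semicircular arc contributes B_arc = μ₀I·π/(4πR) = μ₀I/(4R) = 7.68×10⁻⁶ T.
Each semi-infinite lead is at perpendicular distance R = 0.101 m from the centre, with the perpendicular foot at its near end, so it contributes μ₀I/(4πR); both point the same way, together 4.89×10⁻⁶ T.
Arc and leads all point the same direction: B = 7.68×10⁻⁶ + 4.89×10⁻⁶ = 1.26×10⁻⁵ T.

B ≈ 12.6 μT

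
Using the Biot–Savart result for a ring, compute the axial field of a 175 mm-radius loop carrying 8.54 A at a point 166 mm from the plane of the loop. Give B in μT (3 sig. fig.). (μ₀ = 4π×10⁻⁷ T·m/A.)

B ≈ 11.7 μT

On the axis of a circular loop, B = μ₀IR² / [2(R²+z²)^(3/2)].
R² + z² = (0.175)² + (0.166)² = 0.05818 m², and (R²+z²)^(3/2) = 1.40×10⁻² m³.
B = (4π×10⁻⁷ × 8.54 × 0.03063) / (2 × 1.40×10⁻²) = 1.17×10⁻⁵ T.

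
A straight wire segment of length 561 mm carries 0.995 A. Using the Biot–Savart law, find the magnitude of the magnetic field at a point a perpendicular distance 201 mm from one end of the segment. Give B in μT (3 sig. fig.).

B ≈ 0.466 μT

For a finite straight segment, B = (μ₀I/4πd)(sinθ₁ + sinθ₂), where θ₁, θ₂ are the angles from the perpendicular to each end.
The perpendicular foot is at one end, so the two end-offsets along the wire are 0 and L = 0.561 m.
sinθ₁ = 0/√(0²+0.201²) = 0.0000; sinθ₂ = 0.561/√(0.561²+0.201²) = 0.9414.
B = (4π×10⁻⁷ × 0.995) / (4π × 0.201) × (0.0000 + 0.9414) = 4.66×10⁻⁷ T.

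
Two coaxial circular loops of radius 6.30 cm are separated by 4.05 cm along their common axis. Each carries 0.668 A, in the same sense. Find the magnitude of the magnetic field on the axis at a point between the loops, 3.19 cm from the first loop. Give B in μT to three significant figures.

Each loop contributes B = μ₀IR²/[2(R²+z²)^(3/2)] on the axis, with z measured from that loop.
Loop 1 (z = 0.0319 m): B₁ = 4.73×10⁻⁶ T. Loop 2 (z = 0.0086 m): B₂ = 6.48×10⁻⁶ T.
The fields add: B = B₁ + B₂ = 1.12×10⁻⁵ T.

B ≈ 11.2 μT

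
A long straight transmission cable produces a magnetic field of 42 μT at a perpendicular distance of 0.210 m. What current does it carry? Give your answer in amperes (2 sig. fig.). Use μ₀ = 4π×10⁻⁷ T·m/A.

For a long straight wire B = μ₀I/(2πd), so I = 2πdB/μ₀.
I = 2π × 0.21 × 4.20×10⁻⁵ / (4π×10⁻⁷) = 44.1 A.

I ≈ 44 A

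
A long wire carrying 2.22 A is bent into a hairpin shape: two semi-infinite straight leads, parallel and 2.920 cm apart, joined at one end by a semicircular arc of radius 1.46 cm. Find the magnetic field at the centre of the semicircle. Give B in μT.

The semicircular arc contributes B_arc = μ₀I·π/(4πR) = μ₀I/(4R) = 4.78×10⁻⁵ T.
Each semi-infinite lead is at perpendicular distance R = 0.0146 m from the centre, with the perpendicular foot at its near end, so it contributes μ₀I/(4πR); both point the same way, together 3.04×10⁻⁵ T.
Arc and leads all point the same direction: B = 4.78×10⁻⁵ + 3.04×10⁻⁵ = 7.82×10⁻⁵ T.

B ≈ 78.2 μT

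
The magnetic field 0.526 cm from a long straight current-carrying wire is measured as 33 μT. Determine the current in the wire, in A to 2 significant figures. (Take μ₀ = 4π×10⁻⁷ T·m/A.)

For a long straight wire B = μ₀I/(2πd), so I = 2πdB/μ₀.
I = 2π × 0.00526 × 3.30×10⁻⁵ / (4π×10⁻⁷) = 0.868 A.

I ≈ 0.87 A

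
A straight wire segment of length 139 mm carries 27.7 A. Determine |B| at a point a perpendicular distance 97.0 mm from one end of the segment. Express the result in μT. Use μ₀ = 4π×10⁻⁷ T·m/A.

For a finite straight segment, B = (μ₀I/4πd)(sinθ₁ + sinθ₂), where θ₁, θ₂ are the angles from the perpendicular to each end.
The perpendicular foot is at one end, so the two end-offsets along the wire are 0 and L = 0.139 m.
sinθ₁ = 0/√(0²+0.097²) = 0.0000; sinθ₂ = 0.139/√(0.139²+0.097²) = 0.8201.
B = (4π×10⁻⁷ × 27.7) / (4π × 0.097) × (0.0000 + 0.8201) = 2.34×10⁻⁵ T.

B ≈ 23.4 μT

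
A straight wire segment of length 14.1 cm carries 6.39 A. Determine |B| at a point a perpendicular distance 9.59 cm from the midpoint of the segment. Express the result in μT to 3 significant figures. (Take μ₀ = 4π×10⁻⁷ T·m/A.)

For a finite straight segment, B = (μ₀I/4πd)(sinθ₁ + sinθ₂), where θ₁, θ₂ are the angles from the perpendicular to each end.
The perpendicular from the point meets the wire at its midpoint, so each end is L/2 = 0.0705 m away along the wire.
sinθ₁ = 0.0705/√(0.0705²+0.0959²) = 0.5923; sinθ₂ = 0.0705/√(0.0705²+0.0959²) = 0.5923.
B = (4π×10⁻⁷ × 6.39) / (4π × 0.0959) × (0.5923 + 0.5923) = 7.89×10⁻⁶ T.

B ≈ 7.89 μT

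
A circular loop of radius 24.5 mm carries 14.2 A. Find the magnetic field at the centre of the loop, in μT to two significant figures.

B ≈ 360 μT

At the centre of a circular loop the Biot–Savart law gives B = μ₀I/(2R).
B = (4π×10⁻⁷ × 14.2) / (2 × 0.0245) = 3.64×10⁻⁴ T.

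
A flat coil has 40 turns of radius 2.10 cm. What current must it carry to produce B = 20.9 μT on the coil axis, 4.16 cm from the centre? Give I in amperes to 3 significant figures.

I ≈ 0.191 A

For an N-turn coil, B = Nμ₀IR²/[2(R²+z²)^(3/2)] with R = 0.021 m, z = 0.0416 m, so I = 2B(R²+z²)^(3/2)/(Nμ₀R²) = 2 × 2.09×10⁻⁵ × 1.01×10⁻⁴ / (40 × 4π×10⁻⁷ × 0.000441) = 0.191 A.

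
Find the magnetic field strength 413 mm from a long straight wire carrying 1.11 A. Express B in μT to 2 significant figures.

B ≈ 0.54 μT

For an infinitely long straight wire, B = μ₀I/(2πd).
B = (4π×10⁻⁷ × 1.11) / (2π × 0.413) = 5.38×10⁻⁷ T.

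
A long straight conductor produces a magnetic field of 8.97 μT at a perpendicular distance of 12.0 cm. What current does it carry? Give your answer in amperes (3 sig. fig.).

For a long straight wire B = μ₀I/(2πd), so I = 2πdB/μ₀.
I = 2π × 0.12 × 8.97×10⁻⁶ / (4π×10⁻⁷) = 5.38 A.

I ≈ 5.38 A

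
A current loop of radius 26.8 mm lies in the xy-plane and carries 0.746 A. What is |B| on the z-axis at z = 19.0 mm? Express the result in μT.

On the axis of a circular loop, B = μ₀IR² / [2(R²+z²)^(3/2)].
R² + z² = (0.0268)² + (0.019)² = 0.001079 m², and (R²+z²)^(3/2) = 3.55×10⁻⁵ m³.
B = (4π×10⁻⁷ × 0.746 × 0.0007182) / (2 × 3.55×10⁻⁵) = 9.50×10⁻⁶ T.

B ≈ 9.50 μT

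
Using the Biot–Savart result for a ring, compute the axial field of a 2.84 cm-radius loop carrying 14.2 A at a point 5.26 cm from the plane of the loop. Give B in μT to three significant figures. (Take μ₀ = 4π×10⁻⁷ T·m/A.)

B ≈ 33.7 μT

On the axis of a circular loop, B = μ₀IR² / [2(R²+z²)^(3/2)].
R² + z² = (0.0284)² + (0.0526)² = 0.003573 m², and (R²+z²)^(3/2) = 2.14×10⁻⁴ m³.
B = (4π×10⁻⁷ × 14.2 × 0.0008066) / (2 × 2.14×10⁻⁴) = 3.37×10⁻⁵ T.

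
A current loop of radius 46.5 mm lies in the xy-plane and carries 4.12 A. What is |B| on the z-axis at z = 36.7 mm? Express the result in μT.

B ≈ 26.9 μT

On the axis of a circular loop, B = μ₀IR² / [2(R²+z²)^(3/2)].
R² + z² = (0.0465)² + (0.0367)² = 0.003509 m², and (R²+z²)^(3/2) = 2.08×10⁻⁴ m³.
B = (4π×10⁻⁷ × 4.12 × 0.002162) / (2 × 2.08×10⁻⁴) = 2.69×10⁻⁵ T.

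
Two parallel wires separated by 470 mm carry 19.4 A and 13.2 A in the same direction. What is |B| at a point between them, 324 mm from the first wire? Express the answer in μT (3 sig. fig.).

B ≈ 6.11 μT

Each long wire gives B = μ₀I/(2πd). Distances are d₁ = 0.324 m and d₂ = 0.146 m.
B₁ = 1.20×10⁻⁵ T, B₂ = 1.81×10⁻⁵ T.
Between parallel currents the two contributions point in opposite directions, so they subtract. B = |B₁ − B₂| = |1.20×10⁻⁵ − 1.81×10⁻⁵| = 6.11×10⁻⁶ T.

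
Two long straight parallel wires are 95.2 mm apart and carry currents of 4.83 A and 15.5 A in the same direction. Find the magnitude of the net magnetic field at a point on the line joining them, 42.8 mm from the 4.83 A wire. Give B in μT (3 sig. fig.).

Each long wire gives B = μ₀I/(2πd). Distances are d₁ = 0.0428 m and d₂ = 0.0524 m.
B₁ = 2.26×10⁻⁵ T, B₂ = 5.92×10⁻⁵ T.
Between parallel currents the two contributions point in opposite directions, so they subtract. B = |B₁ − B₂| = |2.26×10⁻⁵ − 5.92×10⁻⁵| = 3.66×10⁻⁵ T.

B ≈ 36.6 μT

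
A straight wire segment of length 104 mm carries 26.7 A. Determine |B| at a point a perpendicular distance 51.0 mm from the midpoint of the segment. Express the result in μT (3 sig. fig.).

B ≈ 74.8 μT

For a finite straight segment, B = (μ₀I/4πd)(sinθ₁ + sinθ₂), where θ₁, θ₂ are the angles from the perpendicular to each end.
The perpendicular from the point meets the wire at its midpoint, so each end is L/2 = 0.052 m away along the wire.
sinθ₁ = 0.052/√(0.052²+0.051²) = 0.7139; sinθ₂ = 0.052/√(0.052²+0.051²) = 0.7139.
B = (4π×10⁻⁷ × 26.7) / (4π × 0.051) × (0.7139 + 0.7139) = 7.48×10⁻⁵ T.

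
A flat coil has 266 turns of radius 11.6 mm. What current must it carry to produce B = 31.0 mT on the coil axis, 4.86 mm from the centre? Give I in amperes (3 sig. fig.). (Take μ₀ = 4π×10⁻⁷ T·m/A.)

For an N-turn coil, B = Nμ₀IR²/[2(R²+z²)^(3/2)] with R = 0.0116 m, z = 0.00486 m, so I = 2B(R²+z²)^(3/2)/(Nμ₀R²) = 2 × 3.10×10⁻² × 1.99×10⁻⁶ / (266 × 4π×10⁻⁷ × 0.0001346) = 2.74 A.

I ≈ 2.74 A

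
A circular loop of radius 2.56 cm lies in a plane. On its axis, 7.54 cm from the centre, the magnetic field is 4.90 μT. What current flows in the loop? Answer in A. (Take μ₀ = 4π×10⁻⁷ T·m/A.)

I ≈ 6.01 A

On the axis of a loop, B = μ₀IR²/[2(R²+z²)^(3/2)], so I = 2B(R²+z²)^(3/2)/(μ₀R²).
R² + z² = 0.0006554 + 0.005685 = 0.006341 m²; raised to 3/2 gives 5.05×10⁻⁴ m³.
I = 2 × 4.90×10⁻⁶ × 5.05×10⁻⁴ / (1.26×10⁻⁶ × 0.0006554) = 6.01 A.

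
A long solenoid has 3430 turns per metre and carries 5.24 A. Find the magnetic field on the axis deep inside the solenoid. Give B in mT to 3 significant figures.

B ≈ 22.6 mT

Inside a long solenoid, B = μ₀nI with n = 3430 turns/m.
B = 4π×10⁻⁷ × 3430 × 5.24 = 2.26×10⁻² T.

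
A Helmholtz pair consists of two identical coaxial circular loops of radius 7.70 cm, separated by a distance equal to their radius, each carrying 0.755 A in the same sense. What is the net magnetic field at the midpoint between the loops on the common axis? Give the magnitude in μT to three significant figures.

B ≈ 8.82 μT

Each loop contributes B = μ₀IR²/[2(R²+z²)^(3/2)] on the axis, with z measured from that loop.
Loop 1 (z = 0.0385 m): B₁ = 4.41×10⁻⁶ T. Loop 2 (z = 0.0385 m): B₂ = 4.41×10⁻⁶ T.
The fields add: B = B₁ + B₂ = 8.82×10⁻⁶ T.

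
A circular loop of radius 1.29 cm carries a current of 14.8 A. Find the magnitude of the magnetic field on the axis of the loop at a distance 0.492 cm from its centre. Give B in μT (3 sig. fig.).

On the axis of a circular loop, B = μ₀IR² / [2(R²+z²)^(3/2)].
R² + z² = (0.0129)² + (0.00492)² = 0.0001906 m², and (R²+z²)^(3/2) = 2.63×10⁻⁶ m³.
B = (4π×10⁻⁷ × 14.8 × 0.0001664) / (2 × 2.63×10⁻⁶) = 5.88×10⁻⁴ T.

B ≈ 588 μT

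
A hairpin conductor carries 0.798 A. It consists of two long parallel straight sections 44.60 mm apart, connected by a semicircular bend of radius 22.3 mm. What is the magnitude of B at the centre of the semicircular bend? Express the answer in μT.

The semicircular arc contributes B_arc = μ₀I·π/(4πR) = μ₀I/(4R) = 1.12×10⁻⁵ T.
Each semi-infinite lead is at perpendicular distance R = 0.0223 m from the centre, with the perpendicular foot at its near end, so it contributes μ₀I/(4πR); both point the same way, together 7.16×10⁻⁶ T.
Arc and leads all point the same direction: B = 1.12×10⁻⁵ + 7.16×10⁻⁶ = 1.84×10⁻⁵ T.

B ≈ 18.4 μT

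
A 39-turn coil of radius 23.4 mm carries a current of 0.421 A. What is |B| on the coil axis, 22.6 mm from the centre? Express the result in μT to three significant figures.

B ≈ 164 μT

For an N-turn flat coil, B = Nμ₀IR²/[2(R²+z²)^(3/2)] with R = 0.0234 m, z = 0.0226 m.
B = 39 × 4.21×10⁻⁶ T = 1.64×10⁻⁴ T.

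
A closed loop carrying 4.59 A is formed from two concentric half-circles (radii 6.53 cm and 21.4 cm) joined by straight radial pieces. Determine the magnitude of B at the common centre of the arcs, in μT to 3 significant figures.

The radial connectors point toward the centre, so dl × r̂ = 0 and they contribute nothing.
Each semicircle gives μ₀I/(4R): inner arc 2.21×10⁻⁵ T, outer arc 6.74×10⁻⁶ T.
The two arcs carry current in opposite angular senses, so their fields oppose: B = |2.21×10⁻⁵ − 6.74×10⁻⁶| = 1.53×10⁻⁵ T.

B ≈ 15.3 μT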